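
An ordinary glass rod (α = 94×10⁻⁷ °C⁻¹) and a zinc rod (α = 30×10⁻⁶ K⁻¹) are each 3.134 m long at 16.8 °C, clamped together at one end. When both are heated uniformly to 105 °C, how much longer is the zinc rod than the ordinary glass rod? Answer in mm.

ΔT = 88.2 K
ordinary glass: ΔL = 94×10⁻⁷ × 3.134 m × 88.2 = 2.5983×10⁻³ m = 2.5983 mm
zinc: ΔL = 30×10⁻⁶ × 3.134 m × 88.2 = 8.2926×10⁻³ m = 8.2926 mm
difference = 8.2926 − 2.5983 = 5.6943 mm

5.69 mm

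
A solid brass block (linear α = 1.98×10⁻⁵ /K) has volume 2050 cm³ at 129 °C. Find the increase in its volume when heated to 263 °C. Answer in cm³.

ΔV = 16.3 cm³

Isotropic solid: β ≈ 3α = 5.9×10⁻⁵ /K; ΔT = 134 K
ΔV = 3αV₀ΔT = 3(1.98×10⁻⁵)(2050)(134) = 16.3 cm³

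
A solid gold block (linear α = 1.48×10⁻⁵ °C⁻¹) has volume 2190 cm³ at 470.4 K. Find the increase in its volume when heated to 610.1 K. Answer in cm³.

Isotropic solid: β ≈ 3α = 4.4×10⁻⁵ /K; ΔT = 139.7 K
ΔV = 3αV₀ΔT = 3(1.48×10⁻⁵)(2190)(139.7) = 13.6 cm³

ΔV = 13.6 cm³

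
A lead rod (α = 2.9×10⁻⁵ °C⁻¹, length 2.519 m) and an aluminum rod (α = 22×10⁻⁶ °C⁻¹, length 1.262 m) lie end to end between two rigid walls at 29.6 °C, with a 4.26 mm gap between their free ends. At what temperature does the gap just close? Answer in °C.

T = 71.9 °C

Gap closes when ΔL₁ + ΔL₂ = 4.26 mm = 4.26×10⁻³ m
(α₁L₁ + α₂L₂)ΔT = g
α₁L₁ + α₂L₂ = 2.9×10⁻⁵×2.519 + 22×10⁻⁶×1.262 = 1.00815×10⁻⁴ m/K
ΔT = 4.26×10⁻³ / 1.00815×10⁻⁴ = 42.256 K
T = 29.6 + 42.256 = 71.856 °C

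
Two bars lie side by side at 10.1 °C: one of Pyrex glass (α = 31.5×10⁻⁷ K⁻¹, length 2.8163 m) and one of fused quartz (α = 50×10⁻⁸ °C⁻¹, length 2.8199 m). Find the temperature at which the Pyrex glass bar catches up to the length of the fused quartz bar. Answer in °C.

Equal length when α₁L₁ΔT − α₂L₂ΔT = L₂ − L₁ = 3.60×10⁻³ m
α₁L₁ = 8.871345×10⁻⁶, α₂L₂ = 1.40995×10⁻⁶ → Δ(αL) = 7.461395×10⁻⁶ m/K
ΔT = 3.60×10⁻³ / 7.461395×10⁻⁶ = 482.484 K, so T = 10.1 + 482.484 = 492.584 °C

T = 492.6 °C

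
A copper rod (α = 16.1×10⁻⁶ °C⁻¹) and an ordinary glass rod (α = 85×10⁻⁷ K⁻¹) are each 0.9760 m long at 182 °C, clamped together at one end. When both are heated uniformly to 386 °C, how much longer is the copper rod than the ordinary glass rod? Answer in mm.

ΔT = 204 K
copper: ΔL = 16.1×10⁻⁶ × 0.9760 m × 204 = 3.2056×10⁻³ m = 3.2056 mm
ordinary glass: ΔL = 85×10⁻⁷ × 0.9760 m × 204 = 1.6924×10⁻³ m = 1.6924 mm
difference = 3.2056 − 1.6924 = 1.5132 mm

1.51 mm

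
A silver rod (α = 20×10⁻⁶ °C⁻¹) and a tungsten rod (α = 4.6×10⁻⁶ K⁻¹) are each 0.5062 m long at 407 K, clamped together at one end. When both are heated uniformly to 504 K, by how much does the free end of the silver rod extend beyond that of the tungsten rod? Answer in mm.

0.756 mm

ΔT = 97 K
silver: ΔL = 20×10⁻⁶ × 0.5062 m × 97 = 9.8203×10⁻⁴ m = 0.98203 mm
tungsten: ΔL = 4.6×10⁻⁶ × 0.5062 m × 97 = 2.2587×10⁻⁴ m = 0.22587 mm
difference = 0.98203 − 0.22587 = 0.75616 mm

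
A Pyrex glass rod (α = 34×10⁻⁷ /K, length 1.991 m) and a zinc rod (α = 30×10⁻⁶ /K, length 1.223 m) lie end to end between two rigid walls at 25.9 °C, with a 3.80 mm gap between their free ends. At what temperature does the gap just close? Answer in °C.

Gap closes when ΔL₁ + ΔL₂ = 3.80 mm = 3.80×10⁻³ m
(α₁L₁ + α₂L₂)ΔT = g
α₁L₁ + α₂L₂ = 34×10⁻⁷×1.991 + 30×10⁻⁶×1.223 = 4.34594×10⁻⁵ m/K
ΔT = 3.80×10⁻³ / 4.34594×10⁻⁵ = 87.44 K
T = 25.9 + 87.44 = 113.34 °C

T = 113 °C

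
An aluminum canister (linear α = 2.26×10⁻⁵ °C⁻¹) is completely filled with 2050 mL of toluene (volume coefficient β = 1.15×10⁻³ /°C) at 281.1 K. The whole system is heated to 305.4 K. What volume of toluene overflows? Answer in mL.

The canister also expands: β_container ≈ 3α = 6.78×10⁻⁵ /K
Net overflow = V₀(β_liq − 3α_cont)ΔT
β − 3α = 1.15×10⁻³ − 6.78×10⁻⁵ = 1.0822×10⁻³ /K; ΔT = 24.3 K
ΔV = 2050 × 1.0822×10⁻³ × 24.3 = 53.9 mL

53.9 mL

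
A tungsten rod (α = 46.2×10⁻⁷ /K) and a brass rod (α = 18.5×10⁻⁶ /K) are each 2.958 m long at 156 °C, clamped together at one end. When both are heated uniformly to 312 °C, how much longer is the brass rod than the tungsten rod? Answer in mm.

6.40 mm

ΔT = 156 K
tungsten: ΔL = 46.2×10⁻⁷ × 2.958 m × 156 = 2.1319×10⁻³ m = 2.1319 mm
brass: ΔL = 18.5×10⁻⁶ × 2.958 m × 156 = 8.5368×10⁻³ m = 8.5368 mm
difference = 8.5368 − 2.1319 = 6.4049 mm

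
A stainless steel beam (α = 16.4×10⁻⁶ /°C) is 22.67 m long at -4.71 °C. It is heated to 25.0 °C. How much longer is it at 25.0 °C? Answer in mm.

|ΔT| = |25.0 − (-4.71)| = 29.71 K
ΔL = αL₀ΔT = (16.4×10⁻⁶)(22.67)(29.71) = 1.10×10⁻² m

ΔL = 11.0 mm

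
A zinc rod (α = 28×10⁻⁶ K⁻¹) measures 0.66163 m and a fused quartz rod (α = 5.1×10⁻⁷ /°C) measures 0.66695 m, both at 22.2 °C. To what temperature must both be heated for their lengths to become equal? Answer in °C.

T = 314.7 °C

Equal length when α₁L₁ΔT − α₂L₂ΔT = L₂ − L₁ = 5.32×10⁻³ m
α₁L₁ = 1.852564×10⁻⁵, α₂L₂ = 3.401445×10⁻⁷ → Δ(αL) = 1.81854955×10⁻⁵ m/K
ΔT = 5.32×10⁻³ / 1.81854955×10⁻⁵ = 292.541 K, so T = 22.2 + 292.541 = 314.741 °C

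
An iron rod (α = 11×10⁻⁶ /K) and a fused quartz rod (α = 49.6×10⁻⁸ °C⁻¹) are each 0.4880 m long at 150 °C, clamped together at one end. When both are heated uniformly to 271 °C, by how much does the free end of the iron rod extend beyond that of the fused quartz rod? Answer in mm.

0.620 mm

ΔT = 121 K
iron: ΔL = 11×10⁻⁶ × 0.4880 m × 121 = 6.4953×10⁻⁴ m = 0.64953 mm
fused quartz: ΔL = 49.6×10⁻⁸ × 0.4880 m × 121 = 2.9288×10⁻⁵ m = 0.029288 mm
difference = 0.64953 − 0.029288 = 0.620242 mm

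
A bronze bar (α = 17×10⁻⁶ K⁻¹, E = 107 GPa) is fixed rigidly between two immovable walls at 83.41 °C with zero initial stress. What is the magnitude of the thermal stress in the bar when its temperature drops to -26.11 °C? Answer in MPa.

Fully constrained: the free strain ε = αΔT is blocked, so σ = Eε = EαΔT.
|ΔT| = 109.52 K
σ = 107×10⁹ × 17×10⁻⁶ × 109.52 = 1.99×10⁸ Pa

σ = 199 MPa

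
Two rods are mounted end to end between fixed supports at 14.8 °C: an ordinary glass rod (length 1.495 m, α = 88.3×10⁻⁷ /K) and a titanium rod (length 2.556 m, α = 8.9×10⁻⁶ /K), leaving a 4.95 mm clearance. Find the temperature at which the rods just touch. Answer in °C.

T = 152 °C

Gap closes when ΔL₁ + ΔL₂ = 4.95 mm = 4.95×10⁻³ m
(α₁L₁ + α₂L₂)ΔT = g
α₁L₁ + α₂L₂ = 88.3×10⁻⁷×1.495 + 8.9×10⁻⁶×2.556 = 3.594925×10⁻⁵ m/K
ΔT = 4.95×10⁻³ / 3.594925×10⁻⁵ = 137.69 K
T = 14.8 + 137.69 = 152.49 °C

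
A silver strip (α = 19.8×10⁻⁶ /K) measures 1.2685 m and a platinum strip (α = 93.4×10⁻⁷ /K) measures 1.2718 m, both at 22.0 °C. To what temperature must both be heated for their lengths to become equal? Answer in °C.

T = 271.3 °C

Equal length when α₁L₁ΔT − α₂L₂ΔT = L₂ − L₁ = 3.30×10⁻³ m
α₁L₁ = 2.51163×10⁻⁵, α₂L₂ = 1.1878612×10⁻⁵ → Δ(αL) = 1.3237688×10⁻⁵ m/K
ΔT = 3.30×10⁻³ / 1.3237688×10⁻⁵ = 249.288 K, so T = 22.0 + 249.288 = 271.288 °C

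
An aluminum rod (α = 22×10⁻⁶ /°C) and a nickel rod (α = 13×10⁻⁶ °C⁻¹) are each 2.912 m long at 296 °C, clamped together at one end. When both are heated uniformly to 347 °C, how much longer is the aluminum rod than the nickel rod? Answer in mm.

ΔT = 51 K
aluminum: ΔL = 22×10⁻⁶ × 2.912 m × 51 = 3.2673×10⁻³ m = 3.2673 mm
nickel: ΔL = 13×10⁻⁶ × 2.912 m × 51 = 1.9307×10⁻³ m = 1.9307 mm
difference = 3.2673 − 1.9307 = 1.3366 mm

1.34 mm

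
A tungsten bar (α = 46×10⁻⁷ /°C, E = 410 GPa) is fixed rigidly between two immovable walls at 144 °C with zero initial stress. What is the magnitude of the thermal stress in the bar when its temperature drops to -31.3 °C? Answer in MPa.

σ = 331 MPa

Fully constrained: the free strain ε = αΔT is blocked, so σ = Eε = EαΔT.
|ΔT| = 175.3 K
σ = 410×10⁹ × 46×10⁻⁷ × 175.3 = 3.31×10⁸ Pa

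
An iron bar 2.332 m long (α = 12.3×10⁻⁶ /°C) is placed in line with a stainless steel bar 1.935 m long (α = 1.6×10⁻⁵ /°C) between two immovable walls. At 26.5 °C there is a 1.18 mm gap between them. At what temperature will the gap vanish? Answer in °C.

T = 46.3 °C

Gap closes when ΔL₁ + ΔL₂ = 1.18 mm = 1.18×10⁻³ m
(α₁L₁ + α₂L₂)ΔT = g
α₁L₁ + α₂L₂ = 12.3×10⁻⁶×2.332 + 1.6×10⁻⁵×1.935 = 5.96436×10⁻⁵ m/K
ΔT = 1.18×10⁻³ / 5.96436×10⁻⁵ = 19.784 K
T = 26.5 + 19.784 = 46.284 °C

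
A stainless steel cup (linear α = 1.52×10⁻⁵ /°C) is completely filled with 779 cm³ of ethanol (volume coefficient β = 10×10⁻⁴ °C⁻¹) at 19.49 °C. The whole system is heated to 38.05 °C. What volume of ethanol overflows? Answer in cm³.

The cup also expands: β_container ≈ 3α = 4.56×10⁻⁵ /K
Net overflow = V₀(β_liq − 3α_cont)ΔT
β − 3α = 1.00×10⁻³ − 4.56×10⁻⁵ = 9.544×10⁻⁴ /K; ΔT = 18.56 K
ΔV = 779 × 9.544×10⁻⁴ × 18.56 = 13.8 cm³

13.8 cm³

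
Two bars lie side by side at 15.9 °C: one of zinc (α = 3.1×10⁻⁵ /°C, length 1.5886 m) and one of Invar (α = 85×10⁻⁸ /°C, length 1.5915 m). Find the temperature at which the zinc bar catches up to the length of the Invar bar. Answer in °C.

T = 76.45 °C

L₁(1 + α₁ΔT) = L₂(1 + α₂ΔT) ⇒ ΔT = (L₂ − L₁)/(α₁L₁ − α₂L₂)
L₂ − L₁ = 1.5915 − 1.5886 = 2.90×10⁻³ m
α₁L₁ − α₂L₂ = 3.1×10⁻⁵×1.5886 − 85×10⁻⁸×1.5915 = 4.7893825×10⁻⁵ m/K
ΔT = 2.90×10⁻³ / 4.7893825×10⁻⁵ = 60.5506 K
T = 15.9 + 60.5506 = 76.4506 °C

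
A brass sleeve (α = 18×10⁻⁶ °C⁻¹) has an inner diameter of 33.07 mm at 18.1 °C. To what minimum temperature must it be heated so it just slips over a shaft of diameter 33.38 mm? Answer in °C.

T = 539 °C

Required Δd = 33.38 − 33.07 = 0.31 mm
Δd = αd₀ΔT ⇒ ΔT = Δd/(αd₀) = 0.31 / (18×10⁻⁶ × 33.07) = 520.78 K
T_min = 18.1 + 520.78 = 538.88 °C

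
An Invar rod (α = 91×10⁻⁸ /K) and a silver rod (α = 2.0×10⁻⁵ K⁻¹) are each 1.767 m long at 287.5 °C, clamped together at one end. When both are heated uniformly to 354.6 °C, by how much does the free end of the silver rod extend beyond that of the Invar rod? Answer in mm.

2.26 mm

ΔT = 67.1 K
Invar: ΔL = 91×10⁻⁸ × 1.767 m × 67.1 = 1.0789×10⁻⁴ m = 0.10789 mm
silver: ΔL = 2.0×10⁻⁵ × 1.767 m × 67.1 = 2.3713×10⁻³ m = 2.3713 mm
difference = 2.3713 − 0.10789 = 2.26341 mm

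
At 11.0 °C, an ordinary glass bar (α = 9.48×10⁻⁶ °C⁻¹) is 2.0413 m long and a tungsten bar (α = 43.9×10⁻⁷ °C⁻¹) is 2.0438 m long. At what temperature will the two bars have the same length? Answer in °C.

Equal length when α₁L₁ΔT − α₂L₂ΔT = L₂ − L₁ = 2.50×10⁻³ m
α₁L₁ = 1.9351524×10⁻⁵, α₂L₂ = 8.972282×10⁻⁶ → Δ(αL) = 1.0379242×10⁻⁵ m/K
ΔT = 2.50×10⁻³ / 1.0379242×10⁻⁵ = 240.865 K, so T = 11.0 + 240.865 = 251.865 °C

T = 251.9 °C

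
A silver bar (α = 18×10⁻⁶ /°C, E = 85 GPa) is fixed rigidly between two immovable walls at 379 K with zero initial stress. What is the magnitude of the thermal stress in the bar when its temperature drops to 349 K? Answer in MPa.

Fully constrained: the free strain ε = αΔT is blocked, so σ = Eε = EαΔT.
|ΔT| = 30 K
σ = 85.0×10⁹ × 18×10⁻⁶ × 30 = 4.59×10⁷ Pa

σ = 45.9 MPa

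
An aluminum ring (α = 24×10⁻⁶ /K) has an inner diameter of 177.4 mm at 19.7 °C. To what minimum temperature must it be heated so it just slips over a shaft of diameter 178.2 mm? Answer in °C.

Required Δd = 178.2 − 177.4 = 0.8 mm
Δd = αd₀ΔT ⇒ ΔT = Δd/(αd₀) = 0.8 / (24×10⁻⁶ × 177.4) = 187.90 K
T_min = 19.7 + 187.90 = 207.60 °C

T = 208 °C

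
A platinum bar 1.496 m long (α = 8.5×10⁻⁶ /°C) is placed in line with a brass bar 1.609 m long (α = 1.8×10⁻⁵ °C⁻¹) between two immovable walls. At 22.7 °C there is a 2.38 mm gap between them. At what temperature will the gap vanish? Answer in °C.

T = 79.8 °C

α₁L₁ = 1.2716×10⁻⁵ m/K, α₂L₂ = 2.8962×10⁻⁵ m/K → total 4.1678×10⁻⁵ m/K
ΔT = g/(α₁L₁+α₂L₂) = 2.38×10⁻³ / 4.1678×10⁻⁵ = 57.104 K
T = 22.7 + 57.104 = 79.804 °C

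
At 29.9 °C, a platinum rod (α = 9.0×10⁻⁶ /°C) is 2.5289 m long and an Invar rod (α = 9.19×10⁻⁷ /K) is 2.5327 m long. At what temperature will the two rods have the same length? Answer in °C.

L₁(1 + α₁ΔT) = L₂(1 + α₂ΔT) ⇒ ΔT = (L₂ − L₁)/(α₁L₁ − α₂L₂)
L₂ − L₁ = 2.5327 − 2.5289 = 3.80×10⁻³ m
α₁L₁ − α₂L₂ = 9.0×10⁻⁶×2.5289 − 9.19×10⁻⁷×2.5327 = 2.04325487×10⁻⁵ m/K
ΔT = 3.80×10⁻³ / 2.04325487×10⁻⁵ = 185.978 K
T = 29.9 + 185.978 = 215.878 °C

T = 215.9 °C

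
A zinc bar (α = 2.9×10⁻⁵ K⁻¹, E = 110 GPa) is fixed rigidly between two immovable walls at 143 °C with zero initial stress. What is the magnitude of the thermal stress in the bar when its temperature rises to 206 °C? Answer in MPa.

Fully constrained: the free strain ε = αΔT is blocked, so σ = Eε = EαΔT.
|ΔT| = 63 K
σ = 110×10⁹ × 2.9×10⁻⁵ × 63 = 2.01×10⁸ Pa

σ = 201 MPa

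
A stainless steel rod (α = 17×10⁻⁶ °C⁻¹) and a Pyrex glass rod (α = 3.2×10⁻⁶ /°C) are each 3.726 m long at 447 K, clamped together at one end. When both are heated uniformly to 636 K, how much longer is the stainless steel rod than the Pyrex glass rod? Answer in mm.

9.72 mm

ΔT = 189 K
stainless steel: ΔL = 17×10⁻⁶ × 3.726 m × 189 = 1.1972×10⁻² m = 11.972 mm
Pyrex glass: ΔL = 3.2×10⁻⁶ × 3.726 m × 189 = 2.2535×10⁻³ m = 2.2535 mm
difference = 11.972 − 2.2535 = 9.7185 mm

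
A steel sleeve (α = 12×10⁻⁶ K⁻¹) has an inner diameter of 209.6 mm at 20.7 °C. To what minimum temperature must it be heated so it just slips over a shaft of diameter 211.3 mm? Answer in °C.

Required Δd = 211.3 − 209.6 = 1.7 mm
Δd = αd₀ΔT ⇒ ΔT = Δd/(αd₀) = 1.7 / (12×10⁻⁶ × 209.6) = 675.89 K
T_min = 20.7 + 675.89 = 696.59 °C

T = 697 °C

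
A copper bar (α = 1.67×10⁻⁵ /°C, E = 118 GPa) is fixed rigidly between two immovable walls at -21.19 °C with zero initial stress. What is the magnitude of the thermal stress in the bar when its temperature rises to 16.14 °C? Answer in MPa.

Fully constrained: the free strain ε = αΔT is blocked, so σ = Eε = EαΔT.
|ΔT| = 37.33 K
σ = 118×10⁹ × 1.67×10⁻⁵ × 37.33 = 7.36×10⁷ Pa

σ = 73.6 MPa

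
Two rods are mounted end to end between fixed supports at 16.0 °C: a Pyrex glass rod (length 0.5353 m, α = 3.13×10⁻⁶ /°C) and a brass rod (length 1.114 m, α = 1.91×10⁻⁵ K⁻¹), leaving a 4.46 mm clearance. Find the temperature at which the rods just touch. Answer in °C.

α₁L₁ = 1.675489×10⁻⁶ m/K, α₂L₂ = 2.12774×10⁻⁵ m/K → total 2.2952889×10⁻⁵ m/K
ΔT = g/(α₁L₁+α₂L₂) = 4.46×10⁻³ / 2.2952889×10⁻⁵ = 194.31 K
T = 16.0 + 194.31 = 210.31 °C

T = 210 °C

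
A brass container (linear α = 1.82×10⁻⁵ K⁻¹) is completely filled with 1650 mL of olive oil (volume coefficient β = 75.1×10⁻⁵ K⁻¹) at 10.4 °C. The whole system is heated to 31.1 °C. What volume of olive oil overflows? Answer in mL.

23.8 mL

The container also expands: β_container ≈ 3α = 5.46×10⁻⁵ /K
Net overflow = V₀(β_liq − 3α_cont)ΔT
β − 3α = 7.51×10⁻⁴ − 5.46×10⁻⁵ = 6.964×10⁻⁴ /K; ΔT = 20.7 K
ΔV = 1650 × 6.964×10⁻⁴ × 20.7 = 23.8 mL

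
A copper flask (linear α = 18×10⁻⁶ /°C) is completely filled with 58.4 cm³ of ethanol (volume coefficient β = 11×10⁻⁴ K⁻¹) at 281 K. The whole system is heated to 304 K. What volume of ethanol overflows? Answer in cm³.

The flask also expands: β_container ≈ 3α = 5.4×10⁻⁵ /K
Net overflow = V₀(β_liq − 3α_cont)ΔT
β − 3α = 1.10×10⁻³ − 5.4×10⁻⁵ = 1.046×10⁻³ /K; ΔT = 23 K
ΔV = 58.4 × 1.046×10⁻³ × 23 = 1.40 cm³

1.40 cm³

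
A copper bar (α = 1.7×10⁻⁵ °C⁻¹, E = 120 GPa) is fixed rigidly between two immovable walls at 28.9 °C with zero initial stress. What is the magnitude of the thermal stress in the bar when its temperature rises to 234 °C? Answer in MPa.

Fully constrained: the free strain ε = αΔT is blocked, so σ = Eε = EαΔT.
|ΔT| = 205.1 K
σ = 120×10⁹ × 1.7×10⁻⁵ × 205.1 = 4.18×10⁸ Pa

σ = 418 MPa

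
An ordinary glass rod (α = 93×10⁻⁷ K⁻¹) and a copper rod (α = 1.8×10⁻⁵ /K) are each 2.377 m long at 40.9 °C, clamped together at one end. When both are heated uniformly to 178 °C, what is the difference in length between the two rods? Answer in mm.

2.84 mm

ΔT = 137.1 K
ordinary glass: ΔL = 93×10⁻⁷ × 2.377 m × 137.1 = 3.0307×10⁻³ m = 3.0307 mm
copper: ΔL = 1.8×10⁻⁵ × 2.377 m × 137.1 = 5.8660×10⁻³ m = 5.8660 mm
difference = 5.8660 − 3.0307 = 2.8353 mm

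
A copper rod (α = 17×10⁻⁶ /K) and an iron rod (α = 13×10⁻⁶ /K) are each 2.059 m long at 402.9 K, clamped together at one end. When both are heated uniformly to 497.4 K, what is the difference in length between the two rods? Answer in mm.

0.778 mm

ΔT = 94.5 K
copper: ΔL = 17×10⁻⁶ × 2.059 m × 94.5 = 3.3078×10⁻³ m = 3.3078 mm
iron: ΔL = 13×10⁻⁶ × 2.059 m × 94.5 = 2.5295×10⁻³ m = 2.5295 mm
difference = 3.3078 − 2.5295 = 0.7783 mm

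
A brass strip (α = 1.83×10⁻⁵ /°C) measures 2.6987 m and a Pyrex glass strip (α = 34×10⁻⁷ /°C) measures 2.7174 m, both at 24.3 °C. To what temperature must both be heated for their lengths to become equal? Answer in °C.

T = 490.1 °C

Equal length when α₁L₁ΔT − α₂L₂ΔT = L₂ − L₁ = 1.87×10⁻² m
α₁L₁ = 4.938621×10⁻⁵, α₂L₂ = 9.23916×10⁻⁶ → Δ(αL) = 4.014705×10⁻⁵ m/K
ΔT = 1.87×10⁻² / 4.014705×10⁻⁵ = 465.788 K, so T = 24.3 + 465.788 = 490.088 °C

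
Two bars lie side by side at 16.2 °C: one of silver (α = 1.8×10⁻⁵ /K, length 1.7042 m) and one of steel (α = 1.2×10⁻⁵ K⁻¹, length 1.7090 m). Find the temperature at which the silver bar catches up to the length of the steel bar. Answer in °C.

Equal length when α₁L₁ΔT − α₂L₂ΔT = L₂ − L₁ = 4.80×10⁻³ m
α₁L₁ = 3.06756×10⁻⁵, α₂L₂ = 2.0508×10⁻⁵ → Δ(αL) = 1.01676×10⁻⁵ m/K
ΔT = 4.80×10⁻³ / 1.01676×10⁻⁵ = 472.088 K, so T = 16.2 + 472.088 = 488.288 °C

T = 488.3 °C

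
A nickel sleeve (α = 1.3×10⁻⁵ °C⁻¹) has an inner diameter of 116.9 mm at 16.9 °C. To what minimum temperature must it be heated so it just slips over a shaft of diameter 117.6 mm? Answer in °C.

T = 478 °C

Required Δd = 117.6 − 116.9 = 0.7 mm
Δd = αd₀ΔT ⇒ ΔT = Δd/(αd₀) = 0.7 / (1.3×10⁻⁵ × 116.9) = 460.62 K
T_min = 16.9 + 460.62 = 477.52 °C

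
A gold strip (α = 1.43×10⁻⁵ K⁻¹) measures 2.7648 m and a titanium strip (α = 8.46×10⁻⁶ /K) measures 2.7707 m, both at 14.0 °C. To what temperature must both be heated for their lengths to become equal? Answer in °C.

Equal length when α₁L₁ΔT − α₂L₂ΔT = L₂ − L₁ = 5.90×10⁻³ m
α₁L₁ = 3.953664×10⁻⁵, α₂L₂ = 2.3440122×10⁻⁵ → Δ(αL) = 1.6096518×10⁻⁵ m/K
ΔT = 5.90×10⁻³ / 1.6096518×10⁻⁵ = 366.539 K, so T = 14.0 + 366.539 = 380.539 °C

T = 380.5 °C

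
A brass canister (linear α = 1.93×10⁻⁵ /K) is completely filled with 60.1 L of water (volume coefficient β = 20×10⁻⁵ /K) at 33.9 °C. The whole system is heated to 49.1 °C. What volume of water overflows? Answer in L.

The canister also expands: β_container ≈ 3α = 5.79×10⁻⁵ /K
Net overflow = V₀(β_liq − 3α_cont)ΔT
β − 3α = 2.00×10⁻⁴ − 5.79×10⁻⁵ = 1.421×10⁻⁴ /K; ΔT = 15.2 K
ΔV = 60.1 × 1.421×10⁻⁴ × 15.2 = 0.130 L

0.130 L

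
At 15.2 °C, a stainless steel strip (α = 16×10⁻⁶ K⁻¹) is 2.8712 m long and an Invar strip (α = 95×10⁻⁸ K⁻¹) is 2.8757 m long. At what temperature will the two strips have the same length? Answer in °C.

L₁(1 + α₁ΔT) = L₂(1 + α₂ΔT) ⇒ ΔT = (L₂ − L₁)/(α₁L₁ − α₂L₂)
L₂ − L₁ = 2.8757 − 2.8712 = 4.50×10⁻³ m
α₁L₁ − α₂L₂ = 16×10⁻⁶×2.8712 − 95×10⁻⁸×2.8757 = 4.3207285×10⁻⁵ m/K
ΔT = 4.50×10⁻³ / 4.3207285×10⁻⁵ = 104.149 K
T = 15.2 + 104.149 = 119.349 °C

T = 119.3 °C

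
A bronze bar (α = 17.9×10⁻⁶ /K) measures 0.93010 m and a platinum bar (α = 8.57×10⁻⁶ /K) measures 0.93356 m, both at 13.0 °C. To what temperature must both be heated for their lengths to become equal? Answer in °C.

T = 413.1 °C

Equal length when α₁L₁ΔT − α₂L₂ΔT = L₂ − L₁ = 3.46×10⁻³ m
α₁L₁ = 1.664879×10⁻⁵, α₂L₂ = 8.0006092×10⁻⁶ → Δ(αL) = 8.6481808×10⁻⁶ m/K
ΔT = 3.46×10⁻³ / 8.6481808×10⁻⁶ = 400.084 K, so T = 13.0 + 400.084 = 413.084 °C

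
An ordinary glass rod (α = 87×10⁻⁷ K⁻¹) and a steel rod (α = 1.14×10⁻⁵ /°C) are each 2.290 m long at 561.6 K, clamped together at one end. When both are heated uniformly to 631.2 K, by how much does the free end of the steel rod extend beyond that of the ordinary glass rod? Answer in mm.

0.430 mm

ΔT = 69.6 K
ordinary glass: ΔL = 87×10⁻⁷ × 2.290 m × 69.6 = 1.3866×10⁻³ m = 1.3866 mm
steel: ΔL = 1.14×10⁻⁵ × 2.290 m × 69.6 = 1.8170×10⁻³ m = 1.8170 mm
difference = 1.8170 − 1.3866 = 0.4304 mm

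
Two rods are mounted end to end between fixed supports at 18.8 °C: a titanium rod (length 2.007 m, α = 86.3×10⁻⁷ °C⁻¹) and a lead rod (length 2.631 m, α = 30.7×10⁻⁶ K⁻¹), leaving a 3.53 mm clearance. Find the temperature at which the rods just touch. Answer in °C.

T = 54.8 °C

Gap closes when ΔL₁ + ΔL₂ = 3.53 mm = 3.53×10⁻³ m
(α₁L₁ + α₂L₂)ΔT = g
α₁L₁ + α₂L₂ = 86.3×10⁻⁷×2.007 + 30.7×10⁻⁶×2.631 = 9.809211×10⁻⁵ m/K
ΔT = 3.53×10⁻³ / 9.809211×10⁻⁵ = 35.987 K
T = 18.8 + 35.987 = 54.787 °C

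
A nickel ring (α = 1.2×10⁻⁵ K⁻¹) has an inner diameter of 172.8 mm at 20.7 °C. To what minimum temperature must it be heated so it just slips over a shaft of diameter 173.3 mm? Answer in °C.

T = 262 °C

Required Δd = 173.3 − 172.8 = 0.5 mm
Δd = αd₀ΔT ⇒ ΔT = Δd/(αd₀) = 0.5 / (1.2×10⁻⁵ × 172.8) = 241.13 K
T_min = 20.7 + 241.13 = 261.83 °C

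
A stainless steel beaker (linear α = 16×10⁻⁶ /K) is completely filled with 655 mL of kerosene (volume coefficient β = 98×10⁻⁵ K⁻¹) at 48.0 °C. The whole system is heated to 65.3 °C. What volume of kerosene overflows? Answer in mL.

The beaker also expands: β_container ≈ 3α = 4.8×10⁻⁵ /K
Net overflow = V₀(β_liq − 3α_cont)ΔT
β − 3α = 9.80×10⁻⁴ − 4.8×10⁻⁵ = 9.32×10⁻⁴ /K; ΔT = 17.3 K
ΔV = 655 × 9.32×10⁻⁴ × 17.3 = 10.6 mL

10.6 mL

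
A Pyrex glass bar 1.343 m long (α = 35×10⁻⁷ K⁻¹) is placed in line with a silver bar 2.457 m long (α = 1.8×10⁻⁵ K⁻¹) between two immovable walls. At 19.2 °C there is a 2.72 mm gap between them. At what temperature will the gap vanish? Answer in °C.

T = 74.8 °C

Gap closes when ΔL₁ + ΔL₂ = 2.72 mm = 2.72×10⁻³ m
(α₁L₁ + α₂L₂)ΔT = g
α₁L₁ + α₂L₂ = 35×10⁻⁷×1.343 + 1.8×10⁻⁵×2.457 = 4.89265×10⁻⁵ m/K
ΔT = 2.72×10⁻³ / 4.89265×10⁻⁵ = 55.594 K
T = 19.2 + 55.594 = 74.794 °C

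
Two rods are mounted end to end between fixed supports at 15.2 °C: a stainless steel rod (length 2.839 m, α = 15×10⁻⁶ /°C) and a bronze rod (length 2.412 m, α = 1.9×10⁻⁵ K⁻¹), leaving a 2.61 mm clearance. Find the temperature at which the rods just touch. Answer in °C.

α₁L₁ = 4.2585×10⁻⁵ m/K, α₂L₂ = 4.5828×10⁻⁵ m/K → total 8.8413×10⁻⁵ m/K
ΔT = g/(α₁L₁+α₂L₂) = 2.61×10⁻³ / 8.8413×10⁻⁵ = 29.521 K
T = 15.2 + 29.521 = 44.721 °C

T = 44.7 °C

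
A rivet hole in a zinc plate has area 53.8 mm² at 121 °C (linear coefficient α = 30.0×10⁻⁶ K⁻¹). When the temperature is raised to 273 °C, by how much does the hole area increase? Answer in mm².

Area coefficient ≈ 2α; |ΔT| = 152 K
ΔA = 2αA₀ΔT = 2(30.0×10⁻⁶)(53.8)(152) = 0.491 mm²

ΔA = 0.491 mm²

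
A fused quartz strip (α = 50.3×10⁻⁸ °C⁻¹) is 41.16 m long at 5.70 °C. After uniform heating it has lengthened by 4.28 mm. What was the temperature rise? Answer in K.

ΔL = αL₀ΔT ⇒ ΔT = ΔL / (αL₀)
ΔT = 4.28×10⁻³ m / (50.3×10⁻⁸ × 41.16 m) = 206.73 K

ΔT = 207 K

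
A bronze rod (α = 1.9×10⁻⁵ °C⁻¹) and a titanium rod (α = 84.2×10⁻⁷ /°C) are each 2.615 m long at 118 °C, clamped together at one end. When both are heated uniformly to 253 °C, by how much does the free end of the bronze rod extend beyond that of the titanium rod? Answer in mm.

ΔT = 135 K
bronze: ΔL = 1.9×10⁻⁵ × 2.615 m × 135 = 6.7075×10⁻³ m = 6.7075 mm
titanium: ΔL = 84.2×10⁻⁷ × 2.615 m × 135 = 2.9725×10⁻³ m = 2.9725 mm
difference = 6.7075 − 2.9725 = 3.7350 mm

3.74 mm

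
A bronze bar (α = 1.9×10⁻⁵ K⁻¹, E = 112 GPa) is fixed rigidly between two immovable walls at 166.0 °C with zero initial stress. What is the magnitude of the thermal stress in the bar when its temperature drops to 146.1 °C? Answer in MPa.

Fully constrained: the free strain ε = αΔT is blocked, so σ = Eε = EαΔT.
|ΔT| = 19.9 K
σ = 112×10⁹ × 1.9×10⁻⁵ × 19.9 = 4.23×10⁷ Pa

σ = 42.3 MPa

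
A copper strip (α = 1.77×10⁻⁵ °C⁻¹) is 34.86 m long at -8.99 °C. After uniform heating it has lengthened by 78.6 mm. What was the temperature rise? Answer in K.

ΔL = αL₀ΔT ⇒ ΔT = ΔL / (αL₀)
ΔT = 78.6×10⁻³ m / (1.77×10⁻⁵ × 34.86 m) = 127.39 K

ΔT = 127 K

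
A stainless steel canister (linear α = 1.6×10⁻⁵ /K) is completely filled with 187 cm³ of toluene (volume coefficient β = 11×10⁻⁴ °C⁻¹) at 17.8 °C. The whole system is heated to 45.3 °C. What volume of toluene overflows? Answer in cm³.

The canister also expands: β_container ≈ 3α = 4.8×10⁻⁵ /K
Net overflow = V₀(β_liq − 3α_cont)ΔT
β − 3α = 1.10×10⁻³ − 4.8×10⁻⁵ = 1.052×10⁻³ /K; ΔT = 27.5 K
ΔV = 187 × 1.052×10⁻³ × 27.5 = 5.41 cm³

5.41 cm³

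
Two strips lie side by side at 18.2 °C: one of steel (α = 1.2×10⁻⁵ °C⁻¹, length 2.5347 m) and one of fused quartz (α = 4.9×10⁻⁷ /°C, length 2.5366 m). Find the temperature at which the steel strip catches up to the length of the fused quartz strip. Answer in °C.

L₁(1 + α₁ΔT) = L₂(1 + α₂ΔT) ⇒ ΔT = (L₂ − L₁)/(α₁L₁ − α₂L₂)
L₂ − L₁ = 2.5366 − 2.5347 = 1.90×10⁻³ m
α₁L₁ − α₂L₂ = 1.2×10⁻⁵×2.5347 − 4.9×10⁻⁷×2.5366 = 2.9173466×10⁻⁵ m/K
ΔT = 1.90×10⁻³ / 2.9173466×10⁻⁵ = 65.1277 K
T = 18.2 + 65.1277 = 83.3277 °C

T = 83.33 °C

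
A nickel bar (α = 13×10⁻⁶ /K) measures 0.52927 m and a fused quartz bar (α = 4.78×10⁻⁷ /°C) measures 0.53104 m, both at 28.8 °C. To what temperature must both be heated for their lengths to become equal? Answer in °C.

T = 295.9 °C

L₁(1 + α₁ΔT) = L₂(1 + α₂ΔT) ⇒ ΔT = (L₂ − L₁)/(α₁L₁ − α₂L₂)
L₂ − L₁ = 0.53104 − 0.52927 = 1.77×10⁻³ m
α₁L₁ − α₂L₂ = 13×10⁻⁶×0.52927 − 4.78×10⁻⁷×0.53104 = 6.62667288×10⁻⁶ m/K
ΔT = 1.77×10⁻³ / 6.62667288×10⁻⁶ = 267.102 K
T = 28.8 + 267.102 = 295.902 °C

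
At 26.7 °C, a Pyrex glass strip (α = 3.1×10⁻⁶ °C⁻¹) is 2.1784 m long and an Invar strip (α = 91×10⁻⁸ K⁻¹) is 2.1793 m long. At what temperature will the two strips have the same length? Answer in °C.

L₁(1 + α₁ΔT) = L₂(1 + α₂ΔT) ⇒ ΔT = (L₂ − L₁)/(α₁L₁ − α₂L₂)
L₂ − L₁ = 2.1793 − 2.1784 = 9.00×10⁻⁴ m
α₁L₁ − α₂L₂ = 3.1×10⁻⁶×2.1784 − 91×10⁻⁸×2.1793 = 4.769877×10⁻⁶ m/K
ΔT = 9.00×10⁻⁴ / 4.769877×10⁻⁶ = 188.684 K
T = 26.7 + 188.684 = 215.384 °C

T = 215.4 °C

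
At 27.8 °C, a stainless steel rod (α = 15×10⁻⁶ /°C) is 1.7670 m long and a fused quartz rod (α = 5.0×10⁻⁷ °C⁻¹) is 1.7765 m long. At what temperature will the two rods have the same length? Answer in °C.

T = 398.7 °C

Equal length when α₁L₁ΔT − α₂L₂ΔT = L₂ − L₁ = 9.50×10⁻³ m
α₁L₁ = 2.6505×10⁻⁵, α₂L₂ = 8.8825×10⁻⁷ → Δ(αL) = 2.561675×10⁻⁵ m/K
ΔT = 9.50×10⁻³ / 2.561675×10⁻⁵ = 370.851 K, so T = 27.8 + 370.851 = 398.651 °C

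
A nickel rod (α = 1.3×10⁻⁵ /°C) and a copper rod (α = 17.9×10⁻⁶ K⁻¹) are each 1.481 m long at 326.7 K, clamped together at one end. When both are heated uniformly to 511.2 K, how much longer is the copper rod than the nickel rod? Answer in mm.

1.34 mm

ΔT = 184.5 K
nickel: ΔL = 1.3×10⁻⁵ × 1.481 m × 184.5 = 3.5522×10⁻³ m = 3.5522 mm
copper: ΔL = 17.9×10⁻⁶ × 1.481 m × 184.5 = 4.8911×10⁻³ m = 4.8911 mm
difference = 4.8911 − 3.5522 = 1.3389 mm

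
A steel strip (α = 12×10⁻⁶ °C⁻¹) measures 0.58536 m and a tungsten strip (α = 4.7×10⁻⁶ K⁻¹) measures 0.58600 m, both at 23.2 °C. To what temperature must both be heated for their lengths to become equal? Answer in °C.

L₁(1 + α₁ΔT) = L₂(1 + α₂ΔT) ⇒ ΔT = (L₂ − L₁)/(α₁L₁ − α₂L₂)
L₂ − L₁ = 0.58600 − 0.58536 = 6.40×10⁻⁴ m
α₁L₁ − α₂L₂ = 12×10⁻⁶×0.58536 − 4.7×10⁻⁶×0.58600 = 4.27012×10⁻⁶ m/K
ΔT = 6.40×10⁻⁴ / 4.27012×10⁻⁶ = 149.879 K
T = 23.2 + 149.879 = 173.079 °C

T = 173.1 °C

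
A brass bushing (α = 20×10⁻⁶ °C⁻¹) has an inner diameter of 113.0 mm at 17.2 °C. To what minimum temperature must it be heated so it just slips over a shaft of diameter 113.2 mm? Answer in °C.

Required Δd = 113.2 − 113.0 = 0.2 mm
Δd = αd₀ΔT ⇒ ΔT = Δd/(αd₀) = 0.2 / (20×10⁻⁶ × 113.0) = 88.50 K
T_min = 17.2 + 88.50 = 105.70 °C

T = 106 °C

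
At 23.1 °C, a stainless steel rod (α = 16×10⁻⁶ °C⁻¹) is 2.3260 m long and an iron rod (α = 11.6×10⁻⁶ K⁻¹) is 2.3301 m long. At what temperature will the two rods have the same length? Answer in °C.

T = 425.6 °C

Equal length when α₁L₁ΔT − α₂L₂ΔT = L₂ − L₁ = 4.10×10⁻³ m
α₁L₁ = 3.7216×10⁻⁵, α₂L₂ = 2.702916×10⁻⁵ → Δ(αL) = 1.018684×10⁻⁵ m/K
ΔT = 4.10×10⁻³ / 1.018684×10⁻⁵ = 402.480 K, so T = 23.1 + 402.480 = 425.580 °C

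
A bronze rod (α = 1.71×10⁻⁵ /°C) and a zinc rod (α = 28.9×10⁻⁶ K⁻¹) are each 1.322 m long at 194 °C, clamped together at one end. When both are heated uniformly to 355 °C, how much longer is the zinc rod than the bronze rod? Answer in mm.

2.51 mm

ΔT = 161 K
bronze: ΔL = 1.71×10⁻⁵ × 1.322 m × 161 = 3.6396×10⁻³ m = 3.6396 mm
zinc: ΔL = 28.9×10⁻⁶ × 1.322 m × 161 = 6.1511×10⁻³ m = 6.1511 mm
difference = 6.1511 − 3.6396 = 2.5115 mm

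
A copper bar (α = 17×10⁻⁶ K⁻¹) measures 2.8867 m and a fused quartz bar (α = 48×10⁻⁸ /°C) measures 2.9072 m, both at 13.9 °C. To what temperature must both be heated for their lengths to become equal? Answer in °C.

L₁(1 + α₁ΔT) = L₂(1 + α₂ΔT) ⇒ ΔT = (L₂ − L₁)/(α₁L₁ − α₂L₂)
L₂ − L₁ = 2.9072 − 2.8867 = 2.05×10⁻² m
α₁L₁ − α₂L₂ = 17×10⁻⁶×2.8867 − 48×10⁻⁸×2.9072 = 4.7678444×10⁻⁵ m/K
ΔT = 2.05×10⁻² / 4.7678444×10⁻⁵ = 429.964 K
T = 13.9 + 429.964 = 443.864 °C

T = 443.9 °C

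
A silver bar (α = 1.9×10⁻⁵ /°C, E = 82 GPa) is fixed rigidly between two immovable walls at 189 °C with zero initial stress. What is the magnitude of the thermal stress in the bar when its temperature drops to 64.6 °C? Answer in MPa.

σ = 194 MPa

Fully constrained: the free strain ε = αΔT is blocked, so σ = Eε = EαΔT.
|ΔT| = 124.4 K
σ = 82.0×10⁹ × 1.9×10⁻⁵ × 124.4 = 1.94×10⁸ Pa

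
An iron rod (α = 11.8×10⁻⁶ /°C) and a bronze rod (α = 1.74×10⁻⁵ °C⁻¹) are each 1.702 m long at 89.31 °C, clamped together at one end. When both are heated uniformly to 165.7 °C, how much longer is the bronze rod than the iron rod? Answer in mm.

0.728 mm

ΔT = 76.39 K
iron: ΔL = 11.8×10⁻⁶ × 1.702 m × 76.39 = 1.5342×10⁻³ m = 1.5342 mm
bronze: ΔL = 1.74×10⁻⁵ × 1.702 m × 76.39 = 2.2623×10⁻³ m = 2.2623 mm
difference = 2.2623 − 1.5342 = 0.7281 mm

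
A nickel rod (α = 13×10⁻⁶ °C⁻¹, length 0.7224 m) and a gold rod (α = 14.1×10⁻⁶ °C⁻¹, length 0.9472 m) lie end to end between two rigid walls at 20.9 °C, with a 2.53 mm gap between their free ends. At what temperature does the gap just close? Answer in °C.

T = 132 °C

Gap closes when ΔL₁ + ΔL₂ = 2.53 mm = 2.53×10⁻³ m
(α₁L₁ + α₂L₂)ΔT = g
α₁L₁ + α₂L₂ = 13×10⁻⁶×0.7224 + 14.1×10⁻⁶×0.9472 = 2.274672×10⁻⁵ m/K
ΔT = 2.53×10⁻³ / 2.274672×10⁻⁵ = 111.22 K
T = 20.9 + 111.22 = 132.12 °C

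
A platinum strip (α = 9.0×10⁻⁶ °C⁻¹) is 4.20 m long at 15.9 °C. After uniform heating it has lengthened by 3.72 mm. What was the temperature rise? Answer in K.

ΔT = 98.4 K

ΔL = αL₀ΔT ⇒ ΔT = ΔL / (αL₀)
ΔT = 3.72×10⁻³ m / (9.0×10⁻⁶ × 4.20 m) = 98.413 K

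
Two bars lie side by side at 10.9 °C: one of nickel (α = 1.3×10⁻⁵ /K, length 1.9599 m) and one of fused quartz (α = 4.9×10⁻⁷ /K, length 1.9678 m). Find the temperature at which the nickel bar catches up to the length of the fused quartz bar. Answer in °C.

L₁(1 + α₁ΔT) = L₂(1 + α₂ΔT) ⇒ ΔT = (L₂ − L₁)/(α₁L₁ − α₂L₂)
L₂ − L₁ = 1.9678 − 1.9599 = 7.90×10⁻³ m
α₁L₁ − α₂L₂ = 1.3×10⁻⁵×1.9599 − 4.9×10⁻⁷×1.9678 = 2.4514478×10⁻⁵ m/K
ΔT = 7.90×10⁻³ / 2.4514478×10⁻⁵ = 322.259 K
T = 10.9 + 322.259 = 333.159 °C

T = 333.2 °C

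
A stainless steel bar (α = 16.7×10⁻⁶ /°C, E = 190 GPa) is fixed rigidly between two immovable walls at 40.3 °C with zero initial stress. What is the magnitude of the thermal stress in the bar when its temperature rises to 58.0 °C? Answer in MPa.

Fully constrained: the free strain ε = αΔT is blocked, so σ = Eε = EαΔT.
|ΔT| = 17.7 K
σ = 190×10⁹ × 16.7×10⁻⁶ × 17.7 = 5.62×10⁷ Pa

σ = 56.2 MPa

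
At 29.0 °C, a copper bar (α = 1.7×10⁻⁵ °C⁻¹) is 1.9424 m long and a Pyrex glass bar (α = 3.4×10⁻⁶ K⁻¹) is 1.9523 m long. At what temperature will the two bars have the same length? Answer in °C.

Equal length when α₁L₁ΔT − α₂L₂ΔT = L₂ − L₁ = 9.90×10⁻³ m
α₁L₁ = 3.30208×10⁻⁵, α₂L₂ = 6.63782×10⁻⁶ → Δ(αL) = 2.638298×10⁻⁵ m/K
ΔT = 9.90×10⁻³ / 2.638298×10⁻⁵ = 375.242 K, so T = 29.0 + 375.242 = 404.242 °C

T = 404.2 °C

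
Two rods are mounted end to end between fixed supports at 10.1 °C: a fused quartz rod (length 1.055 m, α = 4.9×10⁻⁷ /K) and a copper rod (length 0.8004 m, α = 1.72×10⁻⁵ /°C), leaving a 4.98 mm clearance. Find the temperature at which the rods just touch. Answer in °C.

T = 359 °C

Gap closes when ΔL₁ + ΔL₂ = 4.98 mm = 4.98×10⁻³ m
(α₁L₁ + α₂L₂)ΔT = g
α₁L₁ + α₂L₂ = 4.9×10⁻⁷×1.055 + 1.72×10⁻⁵×0.8004 = 1.428383×10⁻⁵ m/K
ΔT = 4.98×10⁻³ / 1.428383×10⁻⁵ = 348.65 K
T = 10.1 + 348.65 = 358.75 °C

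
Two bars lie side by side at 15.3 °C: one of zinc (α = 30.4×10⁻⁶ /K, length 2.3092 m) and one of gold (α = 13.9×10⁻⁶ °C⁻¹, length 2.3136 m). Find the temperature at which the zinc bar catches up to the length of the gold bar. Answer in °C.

L₁(1 + α₁ΔT) = L₂(1 + α₂ΔT) ⇒ ΔT = (L₂ − L₁)/(α₁L₁ − α₂L₂)
L₂ − L₁ = 2.3136 − 2.3092 = 4.40×10⁻³ m
α₁L₁ − α₂L₂ = 30.4×10⁻⁶×2.3092 − 13.9×10⁻⁶×2.3136 = 3.804064×10⁻⁵ m/K
ΔT = 4.40×10⁻³ / 3.804064×10⁻⁵ = 115.666 K
T = 15.3 + 115.666 = 130.966 °C

T = 131.0 °C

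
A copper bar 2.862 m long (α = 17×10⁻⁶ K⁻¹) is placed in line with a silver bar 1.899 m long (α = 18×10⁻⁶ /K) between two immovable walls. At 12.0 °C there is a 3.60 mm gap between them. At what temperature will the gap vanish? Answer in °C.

Gap closes when ΔL₁ + ΔL₂ = 3.60 mm = 3.60×10⁻³ m
(α₁L₁ + α₂L₂)ΔT = g
α₁L₁ + α₂L₂ = 17×10⁻⁶×2.862 + 18×10⁻⁶×1.899 = 8.2836×10⁻⁵ m/K
ΔT = 3.60×10⁻³ / 8.2836×10⁻⁵ = 43.459 K
T = 12.0 + 43.459 = 55.459 °C

T = 55.5 °C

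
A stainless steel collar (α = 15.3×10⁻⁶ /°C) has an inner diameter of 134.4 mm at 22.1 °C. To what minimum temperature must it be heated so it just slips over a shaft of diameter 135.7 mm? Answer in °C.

Required Δd = 135.7 − 134.4 = 1.3 mm
Δd = αd₀ΔT ⇒ ΔT = Δd/(αd₀) = 1.3 / (15.3×10⁻⁶ × 134.4) = 632.20 K
T_min = 22.1 + 632.20 = 654.30 °C

T = 654 °C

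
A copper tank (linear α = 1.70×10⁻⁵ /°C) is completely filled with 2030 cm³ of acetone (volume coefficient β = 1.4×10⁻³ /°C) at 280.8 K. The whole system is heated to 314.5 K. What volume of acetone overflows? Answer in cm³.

92.3 cm³

The tank also expands: β_container ≈ 3α = 5.1×10⁻⁵ /K
Net overflow = V₀(β_liq − 3α_cont)ΔT
β − 3α = 1.40×10⁻³ − 5.1×10⁻⁵ = 1.349×10⁻³ /K; ΔT = 33.7 K
ΔV = 2030 × 1.349×10⁻³ × 33.7 = 92.3 cm³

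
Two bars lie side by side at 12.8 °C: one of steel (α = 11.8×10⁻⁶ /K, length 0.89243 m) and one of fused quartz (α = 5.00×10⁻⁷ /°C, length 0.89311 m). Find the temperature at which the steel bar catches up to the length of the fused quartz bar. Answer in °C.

L₁(1 + α₁ΔT) = L₂(1 + α₂ΔT) ⇒ ΔT = (L₂ − L₁)/(α₁L₁ − α₂L₂)
L₂ − L₁ = 0.89311 − 0.89243 = 6.80×10⁻⁴ m
α₁L₁ − α₂L₂ = 11.8×10⁻⁶×0.89243 − 5.00×10⁻⁷×0.89311 = 1.0084119×10⁻⁵ m/K
ΔT = 6.80×10⁻⁴ / 1.0084119×10⁻⁵ = 67.4328 K
T = 12.8 + 67.4328 = 80.2328 °C

T = 80.23 °C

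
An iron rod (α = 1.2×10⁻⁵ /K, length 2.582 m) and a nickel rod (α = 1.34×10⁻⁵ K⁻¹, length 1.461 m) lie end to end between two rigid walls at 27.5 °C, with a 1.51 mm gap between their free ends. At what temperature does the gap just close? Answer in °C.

T = 57.4 °C

α₁L₁ = 3.0984×10⁻⁵ m/K, α₂L₂ = 1.95774×10⁻⁵ m/K → total 5.05614×10⁻⁵ m/K
ΔT = g/(α₁L₁+α₂L₂) = 1.51×10⁻³ / 5.05614×10⁻⁵ = 29.865 K
T = 27.5 + 29.865 = 57.365 °C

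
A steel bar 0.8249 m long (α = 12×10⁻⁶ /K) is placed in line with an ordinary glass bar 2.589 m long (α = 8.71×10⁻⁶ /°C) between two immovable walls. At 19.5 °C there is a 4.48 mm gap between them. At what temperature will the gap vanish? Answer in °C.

T = 158 °C

α₁L₁ = 9.8988×10⁻⁶ m/K, α₂L₂ = 2.255019×10⁻⁵ m/K → total 3.244899×10⁻⁵ m/K
ΔT = g/(α₁L₁+α₂L₂) = 4.48×10⁻³ / 3.244899×10⁻⁵ = 138.06 K
T = 19.5 + 138.06 = 157.56 °C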